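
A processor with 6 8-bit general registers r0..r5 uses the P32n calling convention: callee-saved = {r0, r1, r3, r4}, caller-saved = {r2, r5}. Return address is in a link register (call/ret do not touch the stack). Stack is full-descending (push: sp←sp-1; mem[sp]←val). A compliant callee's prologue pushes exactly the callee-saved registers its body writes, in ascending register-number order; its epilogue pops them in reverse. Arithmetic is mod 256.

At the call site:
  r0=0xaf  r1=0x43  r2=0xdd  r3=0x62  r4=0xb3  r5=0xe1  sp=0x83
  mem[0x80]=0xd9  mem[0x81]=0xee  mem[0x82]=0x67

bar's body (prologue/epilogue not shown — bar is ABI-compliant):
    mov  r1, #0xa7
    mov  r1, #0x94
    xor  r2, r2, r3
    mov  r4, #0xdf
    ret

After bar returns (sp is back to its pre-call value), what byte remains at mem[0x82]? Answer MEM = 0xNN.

prologue: push r1 -> mem[0x82]=0x43, sp=0x82
prologue: push r4 -> mem[0x81]=0xb3, sp=0x81
body[0] mov  r1, #0xa7 -> r1=0xa7
body[1] mov  r1, #0x94 -> r1=0x94
body[2] xor  r2, r2, r3 -> r2=0xbf
body[3] mov  r4, #0xdf -> r4=0xdf
epilogue: pop r4=0xb3, sp=0x82
epilogue: pop r1=0x43, sp=0x83
prologue pushed ['r1', 'r4'] at ['0x82', '0x81']

MEM = 0x43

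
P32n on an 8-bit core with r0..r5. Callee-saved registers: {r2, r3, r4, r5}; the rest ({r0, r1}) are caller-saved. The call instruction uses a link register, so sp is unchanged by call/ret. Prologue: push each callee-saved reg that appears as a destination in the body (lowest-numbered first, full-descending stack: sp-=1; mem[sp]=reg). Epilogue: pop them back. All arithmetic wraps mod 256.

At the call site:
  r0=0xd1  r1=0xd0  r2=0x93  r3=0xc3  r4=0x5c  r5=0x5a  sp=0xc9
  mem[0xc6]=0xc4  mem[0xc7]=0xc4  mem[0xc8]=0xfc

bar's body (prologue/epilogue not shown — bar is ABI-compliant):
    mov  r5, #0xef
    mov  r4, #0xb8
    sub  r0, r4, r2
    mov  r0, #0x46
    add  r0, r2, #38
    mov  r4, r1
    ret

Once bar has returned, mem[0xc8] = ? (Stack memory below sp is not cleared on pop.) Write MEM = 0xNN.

MEM = 0x5c

prologue: push r4 → mem[0xc8]=0x5c, sp=0xc8
prologue: push r5 → mem[0xc7]=0x5a, sp=0xc7
body[0] mov  r5, #0xef → r5=0xef
body[1] mov  r4, #0xb8 → r4=0xb8
body[2] sub  r0, r4, r2 → r0=0x25
body[3] mov  r0, #0x46 → r0=0x46
body[4] add  r0, r2, #38 → r0=0xb9
body[5] mov  r4, r1 → r4=0xd0
epilogue: pop r5=0x5a, sp=0xc8
epilogue: pop r4=0x5c, sp=0xc9
prologue pushed ['r4', 'r5'] at ['0xc8', '0xc7']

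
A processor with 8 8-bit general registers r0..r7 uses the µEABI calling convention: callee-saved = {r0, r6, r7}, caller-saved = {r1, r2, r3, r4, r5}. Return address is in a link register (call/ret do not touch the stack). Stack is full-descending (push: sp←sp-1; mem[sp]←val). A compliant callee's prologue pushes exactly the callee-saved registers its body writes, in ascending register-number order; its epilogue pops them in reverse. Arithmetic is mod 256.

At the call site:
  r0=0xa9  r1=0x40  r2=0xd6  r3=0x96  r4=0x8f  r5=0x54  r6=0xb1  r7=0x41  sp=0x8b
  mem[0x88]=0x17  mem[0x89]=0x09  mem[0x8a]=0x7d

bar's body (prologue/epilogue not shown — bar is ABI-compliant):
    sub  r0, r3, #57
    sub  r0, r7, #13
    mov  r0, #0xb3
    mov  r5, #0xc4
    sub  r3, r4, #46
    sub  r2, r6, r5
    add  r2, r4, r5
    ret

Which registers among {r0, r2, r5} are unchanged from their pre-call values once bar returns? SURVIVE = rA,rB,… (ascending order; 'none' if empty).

prologue: push r0 -> mem[0x8a]=0xa9, sp=0x8a
body[0] sub  r0, r3, #57 -> r0=0x5d
body[1] sub  r0, r7, #13 -> r0=0x34
body[2] mov  r0, #0xb3 -> r0=0xb3
body[3] mov  r5, #0xc4 -> r5=0xc4
body[4] sub  r3, r4, #46 -> r3=0x61
body[5] sub  r2, r6, r5 -> r2=0xed
body[6] add  r2, r4, r5 -> r2=0x53
epilogue: pop r0=0xa9, sp=0x8b
r0: callee-saved, written=True
r2: caller-saved, written=True
r5: caller-saved, written=True

SURVIVE = r0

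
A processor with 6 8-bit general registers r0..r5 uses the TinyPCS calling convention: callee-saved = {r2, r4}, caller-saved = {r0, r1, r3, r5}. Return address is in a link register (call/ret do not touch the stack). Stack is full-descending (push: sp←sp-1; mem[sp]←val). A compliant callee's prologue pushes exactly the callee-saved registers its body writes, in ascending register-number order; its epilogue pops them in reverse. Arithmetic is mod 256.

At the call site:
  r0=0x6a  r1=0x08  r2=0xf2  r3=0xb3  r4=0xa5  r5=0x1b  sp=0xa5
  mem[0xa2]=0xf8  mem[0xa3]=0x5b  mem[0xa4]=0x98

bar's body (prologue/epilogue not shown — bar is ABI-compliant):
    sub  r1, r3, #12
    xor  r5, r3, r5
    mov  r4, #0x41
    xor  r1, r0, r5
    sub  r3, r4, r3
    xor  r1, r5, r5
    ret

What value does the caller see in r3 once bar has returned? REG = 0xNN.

prologue: push r4 → mem[0xa4]=0xa5, sp=0xa4
body[0] sub  r1, r3, #12 → r1=0xa7
body[1] xor  r5, r3, r5 → r5=0xa8
body[2] mov  r4, #0x41 → r4=0x41
body[3] xor  r1, r0, r5 → r1=0xc2
body[4] sub  r3, r4, r3 → r3=0x8e
body[5] xor  r1, r5, r5 → r1=0x00
epilogue: pop r4=0xa5, sp=0xa5
r3 is caller-saved → body value

REG = 0x8e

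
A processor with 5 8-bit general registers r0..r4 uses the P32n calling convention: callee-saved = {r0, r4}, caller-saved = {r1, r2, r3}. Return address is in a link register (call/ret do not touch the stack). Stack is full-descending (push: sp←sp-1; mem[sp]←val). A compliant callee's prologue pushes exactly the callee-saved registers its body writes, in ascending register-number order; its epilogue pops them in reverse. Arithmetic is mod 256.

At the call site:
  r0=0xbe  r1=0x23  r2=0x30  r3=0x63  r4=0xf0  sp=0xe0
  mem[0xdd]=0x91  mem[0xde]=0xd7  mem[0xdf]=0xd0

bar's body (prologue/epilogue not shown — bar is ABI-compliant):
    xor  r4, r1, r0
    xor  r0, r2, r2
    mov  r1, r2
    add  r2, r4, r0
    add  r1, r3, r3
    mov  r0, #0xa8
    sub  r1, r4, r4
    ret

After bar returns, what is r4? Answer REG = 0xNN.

REG = 0xf0

prologue: push r0 -> mem[0xdf]=0xbe, sp=0xdf
prologue: push r4 -> mem[0xde]=0xf0, sp=0xde
body[0] xor  r4, r1, r0 -> r4=0x9d
body[1] xor  r0, r2, r2 -> r0=0x00
body[2] mov  r1, r2 -> r1=0x30
body[3] add  r2, r4, r0 -> r2=0x9d
body[4] add  r1, r3, r3 -> r1=0xc6
body[5] mov  r0, #0xa8 -> r0=0xa8
body[6] sub  r1, r4, r4 -> r1=0x00
epilogue: pop r4=0xf0, sp=0xdf
epilogue: pop r0=0xbe, sp=0xe0
r4 is callee-saved -> restored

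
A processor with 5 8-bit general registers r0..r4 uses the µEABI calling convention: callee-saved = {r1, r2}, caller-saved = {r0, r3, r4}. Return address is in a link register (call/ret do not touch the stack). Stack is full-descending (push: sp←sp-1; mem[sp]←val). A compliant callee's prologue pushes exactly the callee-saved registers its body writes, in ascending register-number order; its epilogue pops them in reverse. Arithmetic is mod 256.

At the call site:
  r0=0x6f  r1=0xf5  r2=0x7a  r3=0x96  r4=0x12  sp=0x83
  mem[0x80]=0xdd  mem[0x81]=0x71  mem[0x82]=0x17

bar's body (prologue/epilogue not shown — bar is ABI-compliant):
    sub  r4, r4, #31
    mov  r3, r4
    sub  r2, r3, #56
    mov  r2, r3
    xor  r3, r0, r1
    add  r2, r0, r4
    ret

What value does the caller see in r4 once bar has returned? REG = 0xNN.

REG = 0xf3

prologue: push r2 -> mem[0x82]=0x7a, sp=0x82
body[0] sub  r4, r4, #31 -> r4=0xf3
body[1] mov  r3, r4 -> r3=0xf3
body[2] sub  r2, r3, #56 -> r2=0xbb
body[3] mov  r2, r3 -> r2=0xf3
body[4] xor  r3, r0, r1 -> r3=0x9a
body[5] add  r2, r0, r4 -> r2=0x62
epilogue: pop r2=0x7a, sp=0x83
r4 is caller-saved -> body value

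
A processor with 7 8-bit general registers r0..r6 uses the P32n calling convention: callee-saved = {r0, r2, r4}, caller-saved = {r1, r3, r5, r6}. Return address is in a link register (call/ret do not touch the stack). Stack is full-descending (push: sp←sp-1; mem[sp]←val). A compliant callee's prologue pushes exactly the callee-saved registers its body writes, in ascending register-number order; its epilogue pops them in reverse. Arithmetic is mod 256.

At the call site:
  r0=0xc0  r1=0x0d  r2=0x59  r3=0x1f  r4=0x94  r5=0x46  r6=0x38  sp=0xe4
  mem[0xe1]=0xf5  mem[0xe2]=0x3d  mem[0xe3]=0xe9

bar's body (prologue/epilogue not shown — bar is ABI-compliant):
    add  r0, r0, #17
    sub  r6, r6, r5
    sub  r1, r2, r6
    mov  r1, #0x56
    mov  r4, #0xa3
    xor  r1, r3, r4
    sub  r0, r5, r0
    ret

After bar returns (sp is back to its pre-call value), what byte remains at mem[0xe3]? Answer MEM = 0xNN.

prologue: push r0 -> mem[0xe3]=0xc0, sp=0xe3
prologue: push r4 -> mem[0xe2]=0x94, sp=0xe2
body[0] add  r0, r0, #17 -> r0=0xd1
body[1] sub  r6, r6, r5 -> r6=0xf2
body[2] sub  r1, r2, r6 -> r1=0x67
body[3] mov  r1, #0x56 -> r1=0x56
body[4] mov  r4, #0xa3 -> r4=0xa3
body[5] xor  r1, r3, r4 -> r1=0xbc
body[6] sub  r0, r5, r0 -> r0=0x75
epilogue: pop r4=0x94, sp=0xe3
epilogue: pop r0=0xc0, sp=0xe4
prologue pushed ['r0', 'r4'] at ['0xe3', '0xe2']

MEM = 0xc0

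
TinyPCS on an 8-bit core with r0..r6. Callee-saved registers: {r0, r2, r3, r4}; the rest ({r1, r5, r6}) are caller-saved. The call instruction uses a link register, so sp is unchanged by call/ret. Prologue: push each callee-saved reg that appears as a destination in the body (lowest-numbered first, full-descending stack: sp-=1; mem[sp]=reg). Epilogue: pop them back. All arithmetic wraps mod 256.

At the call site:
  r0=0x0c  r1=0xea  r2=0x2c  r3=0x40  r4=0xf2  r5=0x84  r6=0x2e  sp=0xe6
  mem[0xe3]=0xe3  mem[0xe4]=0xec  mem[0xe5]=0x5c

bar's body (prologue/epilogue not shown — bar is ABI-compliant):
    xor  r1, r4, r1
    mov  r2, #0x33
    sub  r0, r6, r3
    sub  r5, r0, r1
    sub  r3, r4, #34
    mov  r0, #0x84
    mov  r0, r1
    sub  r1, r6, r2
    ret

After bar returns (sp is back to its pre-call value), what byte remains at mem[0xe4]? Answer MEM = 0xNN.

MEM = 0x2c

prologue: push r0 → mem[0xe5]=0x0c, sp=0xe5
prologue: push r2 → mem[0xe4]=0x2c, sp=0xe4
prologue: push r3 → mem[0xe3]=0x40, sp=0xe3
body[0] xor  r1, r4, r1 → r1=0x18
body[1] mov  r2, #0x33 → r2=0x33
body[2] sub  r0, r6, r3 → r0=0xee
body[3] sub  r5, r0, r1 → r5=0xd6
body[4] sub  r3, r4, #34 → r3=0xd0
body[5] mov  r0, #0x84 → r0=0x84
body[6] mov  r0, r1 → r0=0x18
body[7] sub  r1, r6, r2 → r1=0xfb
epilogue: pop r3=0x40, sp=0xe4
epilogue: pop r2=0x2c, sp=0xe5
epilogue: pop r0=0x0c, sp=0xe6
prologue pushed ['r0', 'r2', 'r3'] at ['0xe5', '0xe4', '0xe3']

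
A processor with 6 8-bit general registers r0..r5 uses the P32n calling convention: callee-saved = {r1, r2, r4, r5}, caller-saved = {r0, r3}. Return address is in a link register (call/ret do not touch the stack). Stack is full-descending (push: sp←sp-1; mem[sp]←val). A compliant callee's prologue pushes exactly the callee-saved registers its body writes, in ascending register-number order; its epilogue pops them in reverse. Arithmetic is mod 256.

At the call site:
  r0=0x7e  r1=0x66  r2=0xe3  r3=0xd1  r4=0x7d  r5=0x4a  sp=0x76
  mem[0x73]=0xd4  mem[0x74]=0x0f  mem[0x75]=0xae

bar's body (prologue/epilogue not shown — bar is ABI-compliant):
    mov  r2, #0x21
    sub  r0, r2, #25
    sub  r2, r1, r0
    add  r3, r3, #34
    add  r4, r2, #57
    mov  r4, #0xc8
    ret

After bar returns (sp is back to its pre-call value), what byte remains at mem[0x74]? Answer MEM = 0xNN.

MEM = 0x7d

prologue: push r2 → mem[0x75]=0xe3, sp=0x75
prologue: push r4 → mem[0x74]=0x7d, sp=0x74
body[0] mov  r2, #0x21 → r2=0x21
body[1] sub  r0, r2, #25 → r0=0x08
body[2] sub  r2, r1, r0 → r2=0x5e
body[3] add  r3, r3, #34 → r3=0xf3
body[4] add  r4, r2, #57 → r4=0x97
body[5] mov  r4, #0xc8 → r4=0xc8
epilogue: pop r4=0x7d, sp=0x75
epilogue: pop r2=0xe3, sp=0x76
prologue pushed ['r2', 'r4'] at ['0x75', '0x74']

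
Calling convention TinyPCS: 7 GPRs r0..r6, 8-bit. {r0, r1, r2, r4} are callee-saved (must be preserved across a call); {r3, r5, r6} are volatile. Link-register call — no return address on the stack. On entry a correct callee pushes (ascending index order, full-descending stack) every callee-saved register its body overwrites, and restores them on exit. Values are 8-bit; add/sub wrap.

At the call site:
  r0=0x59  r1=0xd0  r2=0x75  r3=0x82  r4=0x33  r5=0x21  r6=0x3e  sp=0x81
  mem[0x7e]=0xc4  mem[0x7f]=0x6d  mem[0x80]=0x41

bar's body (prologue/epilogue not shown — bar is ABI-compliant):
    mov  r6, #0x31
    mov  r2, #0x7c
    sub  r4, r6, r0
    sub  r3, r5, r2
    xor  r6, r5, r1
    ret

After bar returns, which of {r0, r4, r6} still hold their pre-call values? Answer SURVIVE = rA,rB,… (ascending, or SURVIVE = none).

prologue: push r2 -> mem[0x80]=0x75, sp=0x80
prologue: push r4 -> mem[0x7f]=0x33, sp=0x7f
body[0] mov  r6, #0x31 -> r6=0x31
body[1] mov  r2, #0x7c -> r2=0x7c
body[2] sub  r4, r6, r0 -> r4=0xd8
body[3] sub  r3, r5, r2 -> r3=0xa5
body[4] xor  r6, r5, r1 -> r6=0xf1
epilogue: pop r4=0x33, sp=0x80
epilogue: pop r2=0x75, sp=0x81
r0: callee-saved, written=False
r4: callee-saved, written=True
r6: caller-saved, written=True

SURVIVE = r0,r4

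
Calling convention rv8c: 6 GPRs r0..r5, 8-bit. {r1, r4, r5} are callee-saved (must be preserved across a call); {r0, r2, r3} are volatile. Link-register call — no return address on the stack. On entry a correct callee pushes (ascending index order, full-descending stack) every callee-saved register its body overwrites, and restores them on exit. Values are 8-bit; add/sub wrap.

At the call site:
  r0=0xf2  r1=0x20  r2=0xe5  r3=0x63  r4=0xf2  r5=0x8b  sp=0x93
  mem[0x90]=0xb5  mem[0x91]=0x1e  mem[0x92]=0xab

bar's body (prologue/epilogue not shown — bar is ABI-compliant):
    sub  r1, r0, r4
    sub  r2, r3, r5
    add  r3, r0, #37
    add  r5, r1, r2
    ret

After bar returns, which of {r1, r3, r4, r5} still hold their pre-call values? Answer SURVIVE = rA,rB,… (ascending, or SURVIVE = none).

SURVIVE = r1,r4,r5

prologue: push r1 -> mem[0x92]=0x20, sp=0x92
prologue: push r5 -> mem[0x91]=0x8b, sp=0x91
body[0] sub  r1, r0, r4 -> r1=0x00
body[1] sub  r2, r3, r5 -> r2=0xd8
body[2] add  r3, r0, #37 -> r3=0x17
body[3] add  r5, r1, r2 -> r5=0xd8
epilogue: pop r5=0x8b, sp=0x92
epilogue: pop r1=0x20, sp=0x93
r1: callee-saved, written=True
r3: caller-saved, written=True
r4: callee-saved, written=False
r5: callee-saved, written=True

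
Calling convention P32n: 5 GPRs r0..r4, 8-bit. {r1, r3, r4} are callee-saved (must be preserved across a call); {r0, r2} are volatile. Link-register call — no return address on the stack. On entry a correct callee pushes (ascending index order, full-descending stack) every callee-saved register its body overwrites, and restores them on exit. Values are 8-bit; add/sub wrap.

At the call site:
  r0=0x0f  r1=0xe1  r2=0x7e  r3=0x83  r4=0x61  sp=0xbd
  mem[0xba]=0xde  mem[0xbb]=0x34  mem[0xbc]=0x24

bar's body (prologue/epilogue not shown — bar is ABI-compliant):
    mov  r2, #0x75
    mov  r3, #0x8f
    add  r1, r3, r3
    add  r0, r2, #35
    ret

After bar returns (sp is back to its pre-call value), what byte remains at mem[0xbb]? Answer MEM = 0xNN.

MEM = 0x83

prologue: push r1 -> mem[0xbc]=0xe1, sp=0xbc
prologue: push r3 -> mem[0xbb]=0x83, sp=0xbb
body[0] mov  r2, #0x75 -> r2=0x75
body[1] mov  r3, #0x8f -> r3=0x8f
body[2] add  r1, r3, r3 -> r1=0x1e
body[3] add  r0, r2, #35 -> r0=0x98
epilogue: pop r3=0x83, sp=0xbc
epilogue: pop r1=0xe1, sp=0xbd
prologue pushed ['r1', 'r3'] at ['0xbc', '0xbb']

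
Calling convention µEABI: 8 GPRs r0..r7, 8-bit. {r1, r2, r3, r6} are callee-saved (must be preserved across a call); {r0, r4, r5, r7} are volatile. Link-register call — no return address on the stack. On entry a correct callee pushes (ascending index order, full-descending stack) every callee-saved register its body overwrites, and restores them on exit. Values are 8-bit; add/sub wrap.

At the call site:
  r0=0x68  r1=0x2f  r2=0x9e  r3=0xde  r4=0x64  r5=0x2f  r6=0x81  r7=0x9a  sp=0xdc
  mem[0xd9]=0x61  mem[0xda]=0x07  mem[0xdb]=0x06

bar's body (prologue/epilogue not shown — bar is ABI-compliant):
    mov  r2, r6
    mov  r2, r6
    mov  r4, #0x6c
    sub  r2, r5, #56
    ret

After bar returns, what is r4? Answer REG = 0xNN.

REG = 0x6c

prologue: push r2 -> mem[0xdb]=0x9e, sp=0xdb
body[0] mov  r2, r6 -> r2=0x81
body[1] mov  r2, r6 -> r2=0x81
body[2] mov  r4, #0x6c -> r4=0x6c
body[3] sub  r2, r5, #56 -> r2=0xf7
epilogue: pop r2=0x9e, sp=0xdc
r4 is caller-saved -> body value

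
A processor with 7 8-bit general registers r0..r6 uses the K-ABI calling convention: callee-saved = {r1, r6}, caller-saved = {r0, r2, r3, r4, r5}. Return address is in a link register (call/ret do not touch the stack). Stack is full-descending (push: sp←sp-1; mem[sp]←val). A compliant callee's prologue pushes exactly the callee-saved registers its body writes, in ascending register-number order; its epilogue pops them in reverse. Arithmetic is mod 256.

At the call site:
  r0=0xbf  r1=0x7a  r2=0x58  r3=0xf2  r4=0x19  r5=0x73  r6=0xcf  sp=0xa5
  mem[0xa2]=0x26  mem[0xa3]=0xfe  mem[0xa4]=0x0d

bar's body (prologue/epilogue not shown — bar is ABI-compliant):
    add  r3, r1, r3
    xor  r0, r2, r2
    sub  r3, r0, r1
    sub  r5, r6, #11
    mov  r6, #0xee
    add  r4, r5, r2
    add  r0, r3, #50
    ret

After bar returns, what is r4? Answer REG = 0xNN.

prologue: push r6 -> mem[0xa4]=0xcf, sp=0xa4
body[0] add  r3, r1, r3 -> r3=0x6c
body[1] xor  r0, r2, r2 -> r0=0x00
body[2] sub  r3, r0, r1 -> r3=0x86
body[3] sub  r5, r6, #11 -> r5=0xc4
body[4] mov  r6, #0xee -> r6=0xee
body[5] add  r4, r5, r2 -> r4=0x1c
body[6] add  r0, r3, #50 -> r0=0xb8
epilogue: pop r6=0xcf, sp=0xa5
r4 is caller-saved -> body value

REG = 0x1c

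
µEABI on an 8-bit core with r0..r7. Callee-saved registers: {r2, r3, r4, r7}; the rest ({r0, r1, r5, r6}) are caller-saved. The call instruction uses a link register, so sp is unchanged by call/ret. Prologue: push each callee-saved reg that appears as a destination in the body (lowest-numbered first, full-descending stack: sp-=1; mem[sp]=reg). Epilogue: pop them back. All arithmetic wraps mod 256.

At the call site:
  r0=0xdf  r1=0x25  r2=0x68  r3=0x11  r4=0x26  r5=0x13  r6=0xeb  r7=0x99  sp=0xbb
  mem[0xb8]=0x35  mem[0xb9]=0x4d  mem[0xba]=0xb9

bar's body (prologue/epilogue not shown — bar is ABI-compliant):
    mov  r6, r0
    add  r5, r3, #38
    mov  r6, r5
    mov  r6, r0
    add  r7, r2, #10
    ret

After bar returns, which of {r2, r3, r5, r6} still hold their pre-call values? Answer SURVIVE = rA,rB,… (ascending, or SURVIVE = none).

SURVIVE = r2,r3

prologue: push r7 -> mem[0xba]=0x99, sp=0xba
body[0] mov  r6, r0 -> r6=0xdf
body[1] add  r5, r3, #38 -> r5=0x37
body[2] mov  r6, r5 -> r6=0x37
body[3] mov  r6, r0 -> r6=0xdf
body[4] add  r7, r2, #10 -> r7=0x72
epilogue: pop r7=0x99, sp=0xbb
r2: callee-saved, written=False
r3: callee-saved, written=False
r5: caller-saved, written=True
r6: caller-saved, written=True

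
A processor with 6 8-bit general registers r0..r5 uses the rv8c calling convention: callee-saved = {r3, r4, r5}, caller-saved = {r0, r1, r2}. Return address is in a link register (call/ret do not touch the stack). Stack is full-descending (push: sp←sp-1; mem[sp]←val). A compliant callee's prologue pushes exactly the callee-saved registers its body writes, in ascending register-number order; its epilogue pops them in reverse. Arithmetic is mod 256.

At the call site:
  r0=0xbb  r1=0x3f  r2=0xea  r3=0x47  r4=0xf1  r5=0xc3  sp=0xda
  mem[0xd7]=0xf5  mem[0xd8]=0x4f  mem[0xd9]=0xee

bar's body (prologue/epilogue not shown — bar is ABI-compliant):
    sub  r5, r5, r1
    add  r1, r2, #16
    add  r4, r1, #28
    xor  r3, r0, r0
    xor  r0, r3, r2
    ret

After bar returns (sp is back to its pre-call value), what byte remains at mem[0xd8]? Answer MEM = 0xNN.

prologue: push r3 -> mem[0xd9]=0x47, sp=0xd9
prologue: push r4 -> mem[0xd8]=0xf1, sp=0xd8
prologue: push r5 -> mem[0xd7]=0xc3, sp=0xd7
body[0] sub  r5, r5, r1 -> r5=0x84
body[1] add  r1, r2, #16 -> r1=0xfa
body[2] add  r4, r1, #28 -> r4=0x16
body[3] xor  r3, r0, r0 -> r3=0x00
body[4] xor  r0, r3, r2 -> r0=0xea
epilogue: pop r5=0xc3, sp=0xd8
epilogue: pop r4=0xf1, sp=0xd9
epilogue: pop r3=0x47, sp=0xda
prologue pushed ['r3', 'r4', 'r5'] at ['0xd9', '0xd8', '0xd7']

MEM = 0xf1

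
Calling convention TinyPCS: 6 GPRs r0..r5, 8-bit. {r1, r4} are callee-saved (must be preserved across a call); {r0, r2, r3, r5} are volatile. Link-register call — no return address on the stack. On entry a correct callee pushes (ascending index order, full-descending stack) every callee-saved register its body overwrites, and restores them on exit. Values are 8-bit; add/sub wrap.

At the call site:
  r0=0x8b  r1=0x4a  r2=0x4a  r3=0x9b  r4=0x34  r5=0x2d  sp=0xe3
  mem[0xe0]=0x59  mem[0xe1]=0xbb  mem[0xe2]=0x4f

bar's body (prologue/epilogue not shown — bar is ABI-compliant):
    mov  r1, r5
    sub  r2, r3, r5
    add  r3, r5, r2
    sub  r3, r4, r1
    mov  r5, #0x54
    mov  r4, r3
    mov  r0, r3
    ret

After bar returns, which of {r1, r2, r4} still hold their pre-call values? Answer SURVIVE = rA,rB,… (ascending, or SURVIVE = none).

SURVIVE = r1,r4

prologue: push r1 -> mem[0xe2]=0x4a, sp=0xe2
prologue: push r4 -> mem[0xe1]=0x34, sp=0xe1
body[0] mov  r1, r5 -> r1=0x2d
body[1] sub  r2, r3, r5 -> r2=0x6e
body[2] add  r3, r5, r2 -> r3=0x9b
body[3] sub  r3, r4, r1 -> r3=0x07
body[4] mov  r5, #0x54 -> r5=0x54
body[5] mov  r4, r3 -> r4=0x07
body[6] mov  r0, r3 -> r0=0x07
epilogue: pop r4=0x34, sp=0xe2
epilogue: pop r1=0x4a, sp=0xe3
r1: callee-saved, written=True
r2: caller-saved, written=True
r4: callee-saved, written=True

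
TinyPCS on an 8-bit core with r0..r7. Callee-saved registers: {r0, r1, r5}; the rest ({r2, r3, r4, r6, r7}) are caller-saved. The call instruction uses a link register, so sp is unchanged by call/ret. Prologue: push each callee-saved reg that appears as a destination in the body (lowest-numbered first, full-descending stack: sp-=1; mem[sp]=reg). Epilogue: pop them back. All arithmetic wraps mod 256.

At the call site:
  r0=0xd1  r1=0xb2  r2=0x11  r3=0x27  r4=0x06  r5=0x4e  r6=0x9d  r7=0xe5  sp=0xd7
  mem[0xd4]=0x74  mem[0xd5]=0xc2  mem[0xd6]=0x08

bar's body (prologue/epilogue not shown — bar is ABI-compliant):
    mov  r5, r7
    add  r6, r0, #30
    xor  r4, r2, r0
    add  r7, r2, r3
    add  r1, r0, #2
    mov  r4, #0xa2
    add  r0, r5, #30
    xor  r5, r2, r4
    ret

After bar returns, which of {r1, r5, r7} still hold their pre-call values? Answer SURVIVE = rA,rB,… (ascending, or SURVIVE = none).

prologue: push r0 → mem[0xd6]=0xd1, sp=0xd6
prologue: push r1 → mem[0xd5]=0xb2, sp=0xd5
prologue: push r5 → mem[0xd4]=0x4e, sp=0xd4
body[0] mov  r5, r7 → r5=0xe5
body[1] add  r6, r0, #30 → r6=0xef
body[2] xor  r4, r2, r0 → r4=0xc0
body[3] add  r7, r2, r3 → r7=0x38
body[4] add  r1, r0, #2 → r1=0xd3
body[5] mov  r4, #0xa2 → r4=0xa2
body[6] add  r0, r5, #30 → r0=0x03
body[7] xor  r5, r2, r4 → r5=0xb3
epilogue: pop r5=0x4e, sp=0xd5
epilogue: pop r1=0xb2, sp=0xd6
epilogue: pop r0=0xd1, sp=0xd7
r1: callee-saved, written=True
r5: callee-saved, written=True
r7: caller-saved, written=True

SURVIVE = r1,r5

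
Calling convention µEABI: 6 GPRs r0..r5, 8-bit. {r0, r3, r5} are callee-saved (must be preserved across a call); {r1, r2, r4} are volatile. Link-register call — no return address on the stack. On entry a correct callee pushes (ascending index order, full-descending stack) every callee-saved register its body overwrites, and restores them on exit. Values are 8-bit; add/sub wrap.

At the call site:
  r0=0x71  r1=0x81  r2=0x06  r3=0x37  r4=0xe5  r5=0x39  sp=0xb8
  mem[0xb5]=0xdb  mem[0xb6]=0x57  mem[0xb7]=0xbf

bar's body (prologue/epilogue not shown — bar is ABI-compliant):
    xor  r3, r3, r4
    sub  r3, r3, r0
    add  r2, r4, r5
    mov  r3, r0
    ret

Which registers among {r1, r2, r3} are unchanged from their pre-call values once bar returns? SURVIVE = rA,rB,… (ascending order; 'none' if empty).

SURVIVE = r1,r3

prologue: push r3 -> mem[0xb7]=0x37, sp=0xb7
body[0] xor  r3, r3, r4 -> r3=0xd2
body[1] sub  r3, r3, r0 -> r3=0x61
body[2] add  r2, r4, r5 -> r2=0x1e
body[3] mov  r3, r0 -> r3=0x71
epilogue: pop r3=0x37, sp=0xb8
r1: caller-saved, written=False
r2: caller-saved, written=True
r3: callee-saved, written=True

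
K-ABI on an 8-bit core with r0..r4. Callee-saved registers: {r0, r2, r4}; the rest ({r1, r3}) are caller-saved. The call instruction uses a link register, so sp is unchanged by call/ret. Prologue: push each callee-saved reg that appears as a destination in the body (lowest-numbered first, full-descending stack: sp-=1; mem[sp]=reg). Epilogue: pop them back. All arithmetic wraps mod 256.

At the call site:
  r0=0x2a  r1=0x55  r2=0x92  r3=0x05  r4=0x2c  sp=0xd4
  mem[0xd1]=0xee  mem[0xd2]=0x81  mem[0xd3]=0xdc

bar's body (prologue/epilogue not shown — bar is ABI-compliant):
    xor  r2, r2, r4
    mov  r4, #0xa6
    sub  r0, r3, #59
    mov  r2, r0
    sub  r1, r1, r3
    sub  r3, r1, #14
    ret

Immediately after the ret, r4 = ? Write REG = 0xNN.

prologue: push r0 → mem[0xd3]=0x2a, sp=0xd3
prologue: push r2 → mem[0xd2]=0x92, sp=0xd2
prologue: push r4 → mem[0xd1]=0x2c, sp=0xd1
body[0] xor  r2, r2, r4 → r2=0xbe
body[1] mov  r4, #0xa6 → r4=0xa6
body[2] sub  r0, r3, #59 → r0=0xca
body[3] mov  r2, r0 → r2=0xca
body[4] sub  r1, r1, r3 → r1=0x50
body[5] sub  r3, r1, #14 → r3=0x42
epilogue: pop r4=0x2c, sp=0xd2
epilogue: pop r2=0x92, sp=0xd3
epilogue: pop r0=0x2a, sp=0xd4
r4 is callee-saved → restored

REG = 0x2c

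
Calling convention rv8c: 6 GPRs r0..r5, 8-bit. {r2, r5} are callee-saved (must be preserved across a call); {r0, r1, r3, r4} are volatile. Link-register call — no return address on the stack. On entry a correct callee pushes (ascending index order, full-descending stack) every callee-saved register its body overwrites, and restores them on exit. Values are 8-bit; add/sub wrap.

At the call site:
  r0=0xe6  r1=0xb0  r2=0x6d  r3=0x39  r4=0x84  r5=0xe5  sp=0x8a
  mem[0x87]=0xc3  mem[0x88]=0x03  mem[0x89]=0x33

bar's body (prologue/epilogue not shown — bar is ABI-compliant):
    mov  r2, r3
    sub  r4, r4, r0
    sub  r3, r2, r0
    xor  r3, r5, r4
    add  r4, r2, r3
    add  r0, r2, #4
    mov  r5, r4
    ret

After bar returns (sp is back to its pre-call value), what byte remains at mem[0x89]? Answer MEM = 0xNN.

prologue: push r2 -> mem[0x89]=0x6d, sp=0x89
prologue: push r5 -> mem[0x88]=0xe5, sp=0x88
body[0] mov  r2, r3 -> r2=0x39
body[1] sub  r4, r4, r0 -> r4=0x9e
body[2] sub  r3, r2, r0 -> r3=0x53
body[3] xor  r3, r5, r4 -> r3=0x7b
body[4] add  r4, r2, r3 -> r4=0xb4
body[5] add  r0, r2, #4 -> r0=0x3d
body[6] mov  r5, r4 -> r5=0xb4
epilogue: pop r5=0xe5, sp=0x89
epilogue: pop r2=0x6d, sp=0x8a
prologue pushed ['r2', 'r5'] at ['0x89', '0x88']

MEM = 0x6d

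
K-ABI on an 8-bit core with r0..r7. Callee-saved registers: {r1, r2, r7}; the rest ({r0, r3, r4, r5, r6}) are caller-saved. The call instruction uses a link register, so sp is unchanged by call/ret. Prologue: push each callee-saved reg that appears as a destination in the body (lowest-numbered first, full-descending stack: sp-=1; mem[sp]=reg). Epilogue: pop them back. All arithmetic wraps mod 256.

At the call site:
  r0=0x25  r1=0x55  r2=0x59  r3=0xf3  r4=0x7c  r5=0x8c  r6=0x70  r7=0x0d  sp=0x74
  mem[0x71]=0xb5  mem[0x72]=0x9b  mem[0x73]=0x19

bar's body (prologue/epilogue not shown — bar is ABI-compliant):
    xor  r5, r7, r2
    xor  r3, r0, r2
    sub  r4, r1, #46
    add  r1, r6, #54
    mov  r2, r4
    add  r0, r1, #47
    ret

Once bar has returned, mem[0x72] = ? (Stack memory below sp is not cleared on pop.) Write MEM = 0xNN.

MEM = 0x59

prologue: push r1 -> mem[0x73]=0x55, sp=0x73
prologue: push r2 -> mem[0x72]=0x59, sp=0x72
body[0] xor  r5, r7, r2 -> r5=0x54
body[1] xor  r3, r0, r2 -> r3=0x7c
body[2] sub  r4, r1, #46 -> r4=0x27
body[3] add  r1, r6, #54 -> r1=0xa6
body[4] mov  r2, r4 -> r2=0x27
body[5] add  r0, r1, #47 -> r0=0xd5
epilogue: pop r2=0x59, sp=0x73
epilogue: pop r1=0x55, sp=0x74
prologue pushed ['r1', 'r2'] at ['0x73', '0x72']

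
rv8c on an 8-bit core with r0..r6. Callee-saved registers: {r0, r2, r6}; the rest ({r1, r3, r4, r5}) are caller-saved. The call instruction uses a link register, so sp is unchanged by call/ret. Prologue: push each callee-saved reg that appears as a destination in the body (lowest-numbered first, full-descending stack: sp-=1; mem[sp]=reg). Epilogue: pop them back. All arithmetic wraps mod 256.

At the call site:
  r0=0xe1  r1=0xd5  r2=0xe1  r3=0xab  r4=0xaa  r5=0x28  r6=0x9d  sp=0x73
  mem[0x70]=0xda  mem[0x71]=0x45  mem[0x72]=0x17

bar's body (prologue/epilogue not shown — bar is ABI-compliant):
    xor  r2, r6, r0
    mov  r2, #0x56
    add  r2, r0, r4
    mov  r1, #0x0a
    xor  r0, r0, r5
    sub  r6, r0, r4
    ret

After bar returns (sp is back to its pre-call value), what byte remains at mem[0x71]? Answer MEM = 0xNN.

prologue: push r0 → mem[0x72]=0xe1, sp=0x72
prologue: push r2 → mem[0x71]=0xe1, sp=0x71
prologue: push r6 → mem[0x70]=0x9d, sp=0x70
body[0] xor  r2, r6, r0 → r2=0x7c
body[1] mov  r2, #0x56 → r2=0x56
body[2] add  r2, r0, r4 → r2=0x8b
body[3] mov  r1, #0x0a → r1=0x0a
body[4] xor  r0, r0, r5 → r0=0xc9
body[5] sub  r6, r0, r4 → r6=0x1f
epilogue: pop r6=0x9d, sp=0x71
epilogue: pop r2=0xe1, sp=0x72
epilogue: pop r0=0xe1, sp=0x73
prologue pushed ['r0', 'r2', 'r6'] at ['0x72', '0x71', '0x70']

MEM = 0xe1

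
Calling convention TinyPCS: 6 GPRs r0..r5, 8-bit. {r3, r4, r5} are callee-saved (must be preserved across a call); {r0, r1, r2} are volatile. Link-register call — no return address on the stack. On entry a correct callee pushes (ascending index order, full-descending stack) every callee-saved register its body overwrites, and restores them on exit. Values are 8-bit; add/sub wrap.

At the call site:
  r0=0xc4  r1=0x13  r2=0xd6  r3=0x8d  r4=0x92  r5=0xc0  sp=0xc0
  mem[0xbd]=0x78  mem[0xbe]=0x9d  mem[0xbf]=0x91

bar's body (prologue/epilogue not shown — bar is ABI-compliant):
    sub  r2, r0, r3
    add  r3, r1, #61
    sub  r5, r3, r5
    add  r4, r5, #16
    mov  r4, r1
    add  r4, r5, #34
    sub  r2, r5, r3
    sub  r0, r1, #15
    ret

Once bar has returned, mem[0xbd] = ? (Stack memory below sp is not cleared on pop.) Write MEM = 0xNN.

MEM = 0xc0

prologue: push r3 → mem[0xbf]=0x8d, sp=0xbf
prologue: push r4 → mem[0xbe]=0x92, sp=0xbe
prologue: push r5 → mem[0xbd]=0xc0, sp=0xbd
body[0] sub  r2, r0, r3 → r2=0x37
body[1] add  r3, r1, #61 → r3=0x50
body[2] sub  r5, r3, r5 → r5=0x90
body[3] add  r4, r5, #16 → r4=0xa0
body[4] mov  r4, r1 → r4=0x13
body[5] add  r4, r5, #34 → r4=0xb2
body[6] sub  r2, r5, r3 → r2=0x40
body[7] sub  r0, r1, #15 → r0=0x04
epilogue: pop r5=0xc0, sp=0xbe
epilogue: pop r4=0x92, sp=0xbf
epilogue: pop r3=0x8d, sp=0xc0
prologue pushed ['r3', 'r4', 'r5'] at ['0xbf', '0xbe', '0xbd']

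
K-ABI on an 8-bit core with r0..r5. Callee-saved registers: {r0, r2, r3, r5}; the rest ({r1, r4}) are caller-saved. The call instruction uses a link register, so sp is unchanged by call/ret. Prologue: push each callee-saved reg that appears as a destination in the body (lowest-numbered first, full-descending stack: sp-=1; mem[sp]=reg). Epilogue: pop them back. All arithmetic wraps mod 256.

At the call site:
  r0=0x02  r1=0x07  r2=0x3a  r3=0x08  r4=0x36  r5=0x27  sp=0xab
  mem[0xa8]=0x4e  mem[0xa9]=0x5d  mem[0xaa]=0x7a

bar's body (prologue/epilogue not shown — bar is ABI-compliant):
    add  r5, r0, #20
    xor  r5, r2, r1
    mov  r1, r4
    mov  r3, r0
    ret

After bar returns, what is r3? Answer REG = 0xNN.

REG = 0x08

prologue: push r3 → mem[0xaa]=0x08, sp=0xaa
prologue: push r5 → mem[0xa9]=0x27, sp=0xa9
body[0] add  r5, r0, #20 → r5=0x16
body[1] xor  r5, r2, r1 → r5=0x3d
body[2] mov  r1, r4 → r1=0x36
body[3] mov  r3, r0 → r3=0x02
epilogue: pop r5=0x27, sp=0xaa
epilogue: pop r3=0x08, sp=0xab
r3 is callee-saved → restored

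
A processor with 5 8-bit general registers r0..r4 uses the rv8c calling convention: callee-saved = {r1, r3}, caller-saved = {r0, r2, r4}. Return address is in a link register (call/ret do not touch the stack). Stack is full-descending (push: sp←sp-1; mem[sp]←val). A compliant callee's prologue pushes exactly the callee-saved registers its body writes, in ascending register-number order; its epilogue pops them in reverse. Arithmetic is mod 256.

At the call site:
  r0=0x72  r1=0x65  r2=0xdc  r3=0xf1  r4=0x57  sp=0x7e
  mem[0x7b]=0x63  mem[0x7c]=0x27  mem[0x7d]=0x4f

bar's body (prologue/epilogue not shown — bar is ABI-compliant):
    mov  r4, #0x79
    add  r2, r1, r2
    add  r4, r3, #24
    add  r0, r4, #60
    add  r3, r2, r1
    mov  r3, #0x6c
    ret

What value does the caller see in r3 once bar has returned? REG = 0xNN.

REG = 0xf1

prologue: push r3 -> mem[0x7d]=0xf1, sp=0x7d
body[0] mov  r4, #0x79 -> r4=0x79
body[1] add  r2, r1, r2 -> r2=0x41
body[2] add  r4, r3, #24 -> r4=0x09
body[3] add  r0, r4, #60 -> r0=0x45
body[4] add  r3, r2, r1 -> r3=0xa6
body[5] mov  r3, #0x6c -> r3=0x6c
epilogue: pop r3=0xf1, sp=0x7e
r3 is callee-saved -> restored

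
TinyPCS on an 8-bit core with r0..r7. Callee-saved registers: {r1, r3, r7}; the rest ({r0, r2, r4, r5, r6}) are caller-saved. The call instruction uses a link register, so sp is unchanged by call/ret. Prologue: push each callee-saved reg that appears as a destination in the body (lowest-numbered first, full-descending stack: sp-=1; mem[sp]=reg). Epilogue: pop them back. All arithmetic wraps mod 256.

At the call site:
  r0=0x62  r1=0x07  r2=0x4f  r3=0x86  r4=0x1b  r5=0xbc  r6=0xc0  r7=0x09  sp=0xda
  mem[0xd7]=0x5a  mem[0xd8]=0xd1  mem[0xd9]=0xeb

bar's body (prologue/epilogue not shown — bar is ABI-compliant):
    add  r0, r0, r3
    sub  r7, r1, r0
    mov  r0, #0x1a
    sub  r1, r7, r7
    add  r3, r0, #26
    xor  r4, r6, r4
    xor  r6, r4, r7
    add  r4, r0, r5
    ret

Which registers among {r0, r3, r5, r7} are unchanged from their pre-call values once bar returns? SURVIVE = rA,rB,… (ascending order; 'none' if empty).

SURVIVE = r3,r5,r7

prologue: push r1 -> mem[0xd9]=0x07, sp=0xd9
prologue: push r3 -> mem[0xd8]=0x86, sp=0xd8
prologue: push r7 -> mem[0xd7]=0x09, sp=0xd7
body[0] add  r0, r0, r3 -> r0=0xe8
body[1] sub  r7, r1, r0 -> r7=0x1f
body[2] mov  r0, #0x1a -> r0=0x1a
body[3] sub  r1, r7, r7 -> r1=0x00
body[4] add  r3, r0, #26 -> r3=0x34
body[5] xor  r4, r6, r4 -> r4=0xdb
body[6] xor  r6, r4, r7 -> r6=0xc4
body[7] add  r4, r0, r5 -> r4=0xd6
epilogue: pop r7=0x09, sp=0xd8
epilogue: pop r3=0x86, sp=0xd9
epilogue: pop r1=0x07, sp=0xda
r0: caller-saved, written=True
r3: callee-saved, written=True
r5: caller-saved, written=False
r7: callee-saved, written=True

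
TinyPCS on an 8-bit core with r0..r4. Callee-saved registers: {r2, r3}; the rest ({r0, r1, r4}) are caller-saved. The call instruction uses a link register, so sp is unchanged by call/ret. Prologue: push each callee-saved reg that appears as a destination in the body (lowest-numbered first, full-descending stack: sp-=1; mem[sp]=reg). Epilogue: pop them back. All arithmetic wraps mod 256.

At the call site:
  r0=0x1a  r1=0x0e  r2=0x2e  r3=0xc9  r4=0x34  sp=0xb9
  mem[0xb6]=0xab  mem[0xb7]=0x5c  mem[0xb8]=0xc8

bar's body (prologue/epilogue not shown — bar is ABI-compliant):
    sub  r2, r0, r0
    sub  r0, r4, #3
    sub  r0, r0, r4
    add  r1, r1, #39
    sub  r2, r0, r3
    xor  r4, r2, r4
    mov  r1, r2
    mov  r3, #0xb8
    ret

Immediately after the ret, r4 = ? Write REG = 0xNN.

prologue: push r2 -> mem[0xb8]=0x2e, sp=0xb8
prologue: push r3 -> mem[0xb7]=0xc9, sp=0xb7
body[0] sub  r2, r0, r0 -> r2=0x00
body[1] sub  r0, r4, #3 -> r0=0x31
body[2] sub  r0, r0, r4 -> r0=0xfd
body[3] add  r1, r1, #39 -> r1=0x35
body[4] sub  r2, r0, r3 -> r2=0x34
body[5] xor  r4, r2, r4 -> r4=0x00
body[6] mov  r1, r2 -> r1=0x34
body[7] mov  r3, #0xb8 -> r3=0xb8
epilogue: pop r3=0xc9, sp=0xb8
epilogue: pop r2=0x2e, sp=0xb9
r4 is caller-saved -> body value

REG = 0x00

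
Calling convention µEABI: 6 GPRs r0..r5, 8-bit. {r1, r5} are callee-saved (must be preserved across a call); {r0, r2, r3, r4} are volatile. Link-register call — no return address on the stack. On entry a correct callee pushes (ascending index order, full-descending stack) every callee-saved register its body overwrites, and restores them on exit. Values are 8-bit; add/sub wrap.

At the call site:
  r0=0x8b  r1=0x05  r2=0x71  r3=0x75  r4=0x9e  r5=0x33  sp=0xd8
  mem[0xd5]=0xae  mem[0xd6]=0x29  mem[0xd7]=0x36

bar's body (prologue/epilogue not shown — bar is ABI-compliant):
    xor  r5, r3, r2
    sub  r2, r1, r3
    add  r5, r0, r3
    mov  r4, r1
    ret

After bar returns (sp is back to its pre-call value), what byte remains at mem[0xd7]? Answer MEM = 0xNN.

MEM = 0x33

prologue: push r5 -> mem[0xd7]=0x33, sp=0xd7
body[0] xor  r5, r3, r2 -> r5=0x04
body[1] sub  r2, r1, r3 -> r2=0x90
body[2] add  r5, r0, r3 -> r5=0x00
body[3] mov  r4, r1 -> r4=0x05
epilogue: pop r5=0x33, sp=0xd8
prologue pushed ['r5'] at ['0xd7']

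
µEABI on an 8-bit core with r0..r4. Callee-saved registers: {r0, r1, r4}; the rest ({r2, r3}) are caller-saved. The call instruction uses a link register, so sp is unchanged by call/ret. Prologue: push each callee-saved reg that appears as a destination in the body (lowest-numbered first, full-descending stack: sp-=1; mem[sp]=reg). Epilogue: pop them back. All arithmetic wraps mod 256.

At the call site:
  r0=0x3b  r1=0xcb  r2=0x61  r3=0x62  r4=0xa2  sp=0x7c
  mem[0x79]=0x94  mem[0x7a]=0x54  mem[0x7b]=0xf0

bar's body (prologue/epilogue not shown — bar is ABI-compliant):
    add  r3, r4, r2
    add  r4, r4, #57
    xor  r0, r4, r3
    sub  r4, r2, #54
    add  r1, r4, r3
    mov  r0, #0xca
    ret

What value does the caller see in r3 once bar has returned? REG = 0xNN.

REG = 0x03

prologue: push r0 → mem[0x7b]=0x3b, sp=0x7b
prologue: push r1 → mem[0x7a]=0xcb, sp=0x7a
prologue: push r4 → mem[0x79]=0xa2, sp=0x79
body[0] add  r3, r4, r2 → r3=0x03
body[1] add  r4, r4, #57 → r4=0xdb
body[2] xor  r0, r4, r3 → r0=0xd8
body[3] sub  r4, r2, #54 → r4=0x2b
body[4] add  r1, r4, r3 → r1=0x2e
body[5] mov  r0, #0xca → r0=0xca
epilogue: pop r4=0xa2, sp=0x7a
epilogue: pop r1=0xcb, sp=0x7b
epilogue: pop r0=0x3b, sp=0x7c
r3 is caller-saved → body value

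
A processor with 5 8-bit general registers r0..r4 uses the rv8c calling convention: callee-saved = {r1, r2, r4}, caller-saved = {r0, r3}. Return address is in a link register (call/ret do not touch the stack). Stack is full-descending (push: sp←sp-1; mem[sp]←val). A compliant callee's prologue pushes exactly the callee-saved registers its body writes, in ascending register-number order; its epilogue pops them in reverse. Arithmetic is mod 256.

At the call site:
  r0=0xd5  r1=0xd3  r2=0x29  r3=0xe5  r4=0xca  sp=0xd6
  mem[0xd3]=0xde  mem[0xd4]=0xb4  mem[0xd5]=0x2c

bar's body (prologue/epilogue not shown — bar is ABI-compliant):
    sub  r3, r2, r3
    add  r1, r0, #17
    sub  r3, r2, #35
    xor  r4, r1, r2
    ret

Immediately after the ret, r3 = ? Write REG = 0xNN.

REG = 0x06

prologue: push r1 -> mem[0xd5]=0xd3, sp=0xd5
prologue: push r4 -> mem[0xd4]=0xca, sp=0xd4
body[0] sub  r3, r2, r3 -> r3=0x44
body[1] add  r1, r0, #17 -> r1=0xe6
body[2] sub  r3, r2, #35 -> r3=0x06
body[3] xor  r4, r1, r2 -> r4=0xcf
epilogue: pop r4=0xca, sp=0xd5
epilogue: pop r1=0xd3, sp=0xd6
r3 is caller-saved -> body value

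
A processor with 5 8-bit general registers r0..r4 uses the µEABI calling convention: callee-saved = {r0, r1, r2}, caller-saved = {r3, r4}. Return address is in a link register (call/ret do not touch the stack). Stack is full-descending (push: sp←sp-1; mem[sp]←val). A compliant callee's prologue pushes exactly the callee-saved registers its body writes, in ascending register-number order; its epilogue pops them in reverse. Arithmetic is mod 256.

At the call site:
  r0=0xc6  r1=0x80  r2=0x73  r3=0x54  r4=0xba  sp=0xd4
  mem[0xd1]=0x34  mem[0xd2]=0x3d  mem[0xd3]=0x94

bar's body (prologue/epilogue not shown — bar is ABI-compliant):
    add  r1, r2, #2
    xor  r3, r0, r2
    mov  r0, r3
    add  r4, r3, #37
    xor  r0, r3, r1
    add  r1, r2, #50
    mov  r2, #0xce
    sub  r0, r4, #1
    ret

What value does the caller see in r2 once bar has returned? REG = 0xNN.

REG = 0x73

prologue: push r0 → mem[0xd3]=0xc6, sp=0xd3
prologue: push r1 → mem[0xd2]=0x80, sp=0xd2
prologue: push r2 → mem[0xd1]=0x73, sp=0xd1
body[0] add  r1, r2, #2 → r1=0x75
body[1] xor  r3, r0, r2 → r3=0xb5
body[2] mov  r0, r3 → r0=0xb5
body[3] add  r4, r3, #37 → r4=0xda
body[4] xor  r0, r3, r1 → r0=0xc0
body[5] add  r1, r2, #50 → r1=0xa5
body[6] mov  r2, #0xce → r2=0xce
body[7] sub  r0, r4, #1 → r0=0xd9
epilogue: pop r2=0x73, sp=0xd2
epilogue: pop r1=0x80, sp=0xd3
epilogue: pop r0=0xc6, sp=0xd4
r2 is callee-saved → restored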